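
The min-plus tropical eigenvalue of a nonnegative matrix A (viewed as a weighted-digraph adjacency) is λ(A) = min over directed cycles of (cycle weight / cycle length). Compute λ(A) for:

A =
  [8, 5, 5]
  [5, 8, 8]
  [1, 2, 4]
λ(A) = 3

Enumerate directed cycles and compute their means (weight / length). Sample:
  cycle 0 → 0: weight = 8, length = 1, mean = 8/1 ≈ 8.000
  cycle 1 → 1: weight = 8, length = 1, mean = 8/1 ≈ 8.000
  cycle 2 → 2: weight = 4, length = 1, mean = 4/1 ≈ 4.000
  cycle 0 → 1 → 0: weight = 10, length = 2, mean = 10/2 ≈ 5.000
  cycle 0 → 2 → 0: weight = 6, length = 2, mean = 6/2 ≈ 3.000
  cycle 1 → 0 → 1: weight = 10, length = 2, mean = 10/2 ≈ 5.000
Minimum mean = 3.000, attained e.g. along the cycle 0 → 2 → 0 with weight 6 and length 2. So λ(A) = 6/2 = 3.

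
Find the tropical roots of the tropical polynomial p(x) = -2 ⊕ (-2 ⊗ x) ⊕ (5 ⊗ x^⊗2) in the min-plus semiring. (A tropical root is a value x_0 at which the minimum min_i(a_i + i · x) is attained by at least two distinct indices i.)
Roots: {-7, 0}

Each tropical root is a break point of the lower envelope of the lines y = a_i + i · x (there are 3 lines, with slopes 0, 1, ..., 2). Only the lines that attain the minimum somewhere contribute to roots; other lines are dominated. Here the surviving (envelope) indices are i = 2, i = 1, i = 0.
Intersections between consecutive envelope lines give the roots: for adjacent envelope indices i < j the intersection is x = (a_i − a_j) / (j − i). Reading off the sorted break points: {-7, 0}.
Verification: at each break x_0, at least two indices attain the minimum of min_i(a_i + i · x_0).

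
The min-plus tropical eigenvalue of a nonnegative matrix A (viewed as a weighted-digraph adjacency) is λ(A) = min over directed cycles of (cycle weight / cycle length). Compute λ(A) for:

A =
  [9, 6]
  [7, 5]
λ(A) = 5

Enumerate directed cycles and compute their means (weight / length). Sample:
  cycle 0 → 0: weight = 9, length = 1, mean = 9/1 ≈ 9.000
  cycle 1 → 1: weight = 5, length = 1, mean = 5/1 ≈ 5.000
  cycle 0 → 1 → 0: weight = 13, length = 2, mean = 13/2 ≈ 6.500
  cycle 1 → 0 → 1: weight = 13, length = 2, mean = 13/2 ≈ 6.500
Minimum mean = 5.000, attained e.g. along the cycle 1 → 1 with weight 5 and length 1. So λ(A) = 5/1 = 5.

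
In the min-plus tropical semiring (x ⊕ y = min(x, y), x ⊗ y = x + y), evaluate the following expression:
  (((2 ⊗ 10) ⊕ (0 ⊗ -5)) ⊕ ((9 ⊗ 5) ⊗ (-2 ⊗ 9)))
(((2 ⊗ 10) ⊕ (0 ⊗ -5)) ⊕ ((9 ⊗ 5) ⊗ (-2 ⊗ 9))) = -5

Expand innermost to outermost. Recall ⊕ takes the minimum of its arguments and ⊗ takes their sum. Working out the expression (((2 ⊗ 10) ⊕ (0 ⊗ -5)) ⊕ ((9 ⊗ 5) ⊗ (-2 ⊗ 9))) gives -5.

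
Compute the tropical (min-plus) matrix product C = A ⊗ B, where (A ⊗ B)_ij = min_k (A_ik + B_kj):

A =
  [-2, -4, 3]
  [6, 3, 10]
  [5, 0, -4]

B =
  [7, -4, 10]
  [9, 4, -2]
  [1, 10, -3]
A ⊗ B =
  [4, -6, -6]
  [11, 2, 1]
  [-3, 1, -7]

Apply the min-plus product entry-by-entry:
  C[0][0] = min over k of (A[0][0] + B[0][0] = -2 + 7 = 5, A[0][1] + B[1][0] = -4 + 9 = 5, A[0][2] + B[2][0] = 3 + 1 = 4) = 4 (attained at k = 2)
  C[0][1] = min over k of (A[0][0] + B[0][1] = -2 + -4 = -6, A[0][1] + B[1][1] = -4 + 4 = 0, A[0][2] + B[2][1] = 3 + 10 = 13) = -6 (attained at k = 0)
  C[0][2] = min over k of (A[0][0] + B[0][2] = -2 + 10 = 8, A[0][1] + B[1][2] = -4 + -2 = -6, A[0][2] + B[2][2] = 3 + -3 = 0) = -6 (attained at k = 1)
  C[1][0] = min over k of (A[1][0] + B[0][0] = 6 + 7 = 13, A[1][1] + B[1][0] = 3 + 9 = 12, A[1][2] + B[2][0] = 10 + 1 = 11) = 11 (attained at k = 2)
  C[1][1] = min over k of (A[1][0] + B[0][1] = 6 + -4 = 2, A[1][1] + B[1][1] = 3 + 4 = 7, A[1][2] + B[2][1] = 10 + 10 = 20) = 2 (attained at k = 0)
  C[1][2] = min over k of (A[1][0] + B[0][2] = 6 + 10 = 16, A[1][1] + B[1][2] = 3 + -2 = 1, A[1][2] + B[2][2] = 10 + -3 = 7) = 1 (attained at k = 1)
  C[2][0] = min over k of (A[2][0] + B[0][0] = 5 + 7 = 12, A[2][1] + B[1][0] = 0 + 9 = 9, A[2][2] + B[2][0] = -4 + 1 = -3) = -3 (attained at k = 2)
  C[2][1] = min over k of (A[2][0] + B[0][1] = 5 + -4 = 1, A[2][1] + B[1][1] = 0 + 4 = 4, A[2][2] + B[2][1] = -4 + 10 = 6) = 1 (attained at k = 0)
  C[2][2] = min over k of (A[2][0] + B[0][2] = 5 + 10 = 15, A[2][1] + B[1][2] = 0 + -2 = -2, A[2][2] + B[2][2] = -4 + -3 = -7) = -7 (attained at k = 2)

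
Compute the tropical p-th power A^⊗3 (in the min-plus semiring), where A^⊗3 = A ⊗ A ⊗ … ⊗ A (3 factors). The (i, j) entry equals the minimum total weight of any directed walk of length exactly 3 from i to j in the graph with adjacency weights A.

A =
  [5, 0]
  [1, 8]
A^⊗3 =
  [6, 1]
  [2, 6]

Each entry (A^⊗3)_ij equals the minimum over all length-3 walks i = v_0 → v_1 → … → v_3 = j of Σ_t A[v_t][v_{t+1}]. For example, for (i, j) = (0, 1) we minimise over 4 possible intermediate vertex sequences; the minimum is 1, attained along the walk 0 → 1 → 0 → 1.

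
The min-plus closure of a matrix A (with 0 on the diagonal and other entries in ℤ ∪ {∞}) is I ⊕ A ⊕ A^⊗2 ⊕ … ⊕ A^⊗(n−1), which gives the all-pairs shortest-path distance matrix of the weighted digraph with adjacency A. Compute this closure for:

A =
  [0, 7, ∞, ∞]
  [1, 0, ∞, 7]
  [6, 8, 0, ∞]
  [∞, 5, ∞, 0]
Closure =
  [0, 7, ∞, 14]
  [1, 0, ∞, 7]
  [6, 8, 0, 15]
  [6, 5, ∞, 0]

This is the Floyd-Warshall all-pairs shortest-path computation. For each intermediate vertex k = 0, 1, …, 3, update dist[i][j] ← min(dist[i][j], dist[i][k] + dist[k][j]). The final matrix gives, for each (i, j), the minimum total weight of any directed path from i to j (possibly empty when i = j).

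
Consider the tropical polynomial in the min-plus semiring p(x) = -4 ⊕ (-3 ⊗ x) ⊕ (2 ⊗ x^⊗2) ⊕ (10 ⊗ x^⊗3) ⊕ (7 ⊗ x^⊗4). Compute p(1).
p(1) = -4

A tropical monomial a ⊗ x^⊗i evaluates to a + i · x. Evaluating each term at x = 1:
  Term 0 contributes -4 + 0 · 1 = -4
  Term 1 contributes -3 + 1 · 1 = -2
  Term 2 contributes 2 + 2 · 1 = 4
  Term 3 contributes 10 + 3 · 1 = 13
  Term 4 contributes 7 + 4 · 1 = 11
p(1) = ⊕ of these = min[-4, -2, 4, 13, 11] = -4.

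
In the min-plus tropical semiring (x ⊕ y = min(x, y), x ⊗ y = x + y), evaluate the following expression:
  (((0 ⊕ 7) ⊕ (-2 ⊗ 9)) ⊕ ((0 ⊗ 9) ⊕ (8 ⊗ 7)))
(((0 ⊕ 7) ⊕ (-2 ⊗ 9)) ⊕ ((0 ⊗ 9) ⊕ (8 ⊗ 7))) = 0

Expand innermost to outermost. Recall ⊕ takes the minimum of its arguments and ⊗ takes their sum. Working out the expression (((0 ⊕ 7) ⊕ (-2 ⊗ 9)) ⊕ ((0 ⊗ 9) ⊕ (8 ⊗ 7))) gives 0.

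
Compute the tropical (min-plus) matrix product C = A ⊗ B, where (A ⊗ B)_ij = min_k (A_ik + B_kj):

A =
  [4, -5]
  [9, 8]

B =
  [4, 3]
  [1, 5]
A ⊗ B =
  [-4, 0]
  [9, 12]

Apply the min-plus product entry-by-entry:
  C[0][0] = min over k of (A[0][0] + B[0][0] = 4 + 4 = 8, A[0][1] + B[1][0] = -5 + 1 = -4) = -4 (attained at k = 1)
  C[0][1] = min over k of (A[0][0] + B[0][1] = 4 + 3 = 7, A[0][1] + B[1][1] = -5 + 5 = 0) = 0 (attained at k = 1)
  C[1][0] = min over k of (A[1][0] + B[0][0] = 9 + 4 = 13, A[1][1] + B[1][0] = 8 + 1 = 9) = 9 (attained at k = 1)
  C[1][1] = min over k of (A[1][0] + B[0][1] = 9 + 3 = 12, A[1][1] + B[1][1] = 8 + 5 = 13) = 12 (attained at k = 0)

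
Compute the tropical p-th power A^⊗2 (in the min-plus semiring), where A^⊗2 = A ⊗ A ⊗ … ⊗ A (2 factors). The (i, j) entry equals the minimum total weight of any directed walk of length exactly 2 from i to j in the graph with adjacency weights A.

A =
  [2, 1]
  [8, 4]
A^⊗2 =
  [4, 3]
  [10, 8]

Each entry (A^⊗2)_ij equals the minimum over all length-2 walks i = v_0 → v_1 → … → v_2 = j of Σ_t A[v_t][v_{t+1}]. For example, for (i, j) = (0, 1) we minimise over 2 possible intermediate vertex sequences; the minimum is 3, attained along the walk 0 → 0 → 1.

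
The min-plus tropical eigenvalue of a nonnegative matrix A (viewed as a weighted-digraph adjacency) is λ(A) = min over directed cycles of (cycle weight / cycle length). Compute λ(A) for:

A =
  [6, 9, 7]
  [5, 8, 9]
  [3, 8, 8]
λ(A) = 5

Enumerate directed cycles and compute their means (weight / length). Sample:
  cycle 0 → 0: weight = 6, length = 1, mean = 6/1 ≈ 6.000
  cycle 1 → 1: weight = 8, length = 1, mean = 8/1 ≈ 8.000
  cycle 2 → 2: weight = 8, length = 1, mean = 8/1 ≈ 8.000
  cycle 0 → 1 → 0: weight = 14, length = 2, mean = 14/2 ≈ 7.000
  cycle 0 → 2 → 0: weight = 10, length = 2, mean = 10/2 ≈ 5.000
  cycle 1 → 0 → 1: weight = 14, length = 2, mean = 14/2 ≈ 7.000
Minimum mean = 5.000, attained e.g. along the cycle 0 → 2 → 0 with weight 10 and length 2. So λ(A) = 10/2 = 5.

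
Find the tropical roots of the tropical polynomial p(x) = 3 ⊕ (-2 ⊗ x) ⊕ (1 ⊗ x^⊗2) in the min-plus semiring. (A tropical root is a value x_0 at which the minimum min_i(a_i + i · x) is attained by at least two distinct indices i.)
Roots: {-3, 5}

Each tropical root is a break point of the lower envelope of the lines y = a_i + i · x (there are 3 lines, with slopes 0, 1, ..., 2). Only the lines that attain the minimum somewhere contribute to roots; other lines are dominated. Here the surviving (envelope) indices are i = 2, i = 1, i = 0.
Intersections between consecutive envelope lines give the roots: for adjacent envelope indices i < j the intersection is x = (a_i − a_j) / (j − i). Reading off the sorted break points: {-3, 5}.
Verification: at each break x_0, at least two indices attain the minimum of min_i(a_i + i · x_0).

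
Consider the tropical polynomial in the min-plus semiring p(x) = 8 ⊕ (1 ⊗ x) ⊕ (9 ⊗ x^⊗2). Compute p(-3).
p(-3) = -2

A tropical monomial a ⊗ x^⊗i evaluates to a + i · x. Evaluating each term at x = -3:
  Term 0 contributes 8 + 0 · -3 = 8
  Term 1 contributes 1 + 1 · -3 = -2
  Term 2 contributes 9 + 2 · -3 = 3
p(-3) = ⊕ of these = min[8, -2, 3] = -2.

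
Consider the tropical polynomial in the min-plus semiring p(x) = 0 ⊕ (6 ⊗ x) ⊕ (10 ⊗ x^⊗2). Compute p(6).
p(6) = 0

A tropical monomial a ⊗ x^⊗i evaluates to a + i · x. Evaluating each term at x = 6:
  Term 0 contributes 0 + 0 · 6 = 0
  Term 1 contributes 6 + 1 · 6 = 12
  Term 2 contributes 10 + 2 · 6 = 22
p(6) = ⊕ of these = min[0, 12, 22] = 0.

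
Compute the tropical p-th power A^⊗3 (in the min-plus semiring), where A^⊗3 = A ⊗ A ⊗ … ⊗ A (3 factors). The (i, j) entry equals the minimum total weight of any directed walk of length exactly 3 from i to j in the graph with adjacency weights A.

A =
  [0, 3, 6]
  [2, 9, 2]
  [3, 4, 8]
A^⊗3 =
  [0, 3, 5]
  [2, 5, 7]
  [3, 6, 8]

Each entry (A^⊗3)_ij equals the minimum over all length-3 walks i = v_0 → v_1 → … → v_3 = j of Σ_t A[v_t][v_{t+1}]. For example, for (i, j) = (0, 2) we minimise over 9 possible intermediate vertex sequences; the minimum is 5, attained along the walk 0 → 0 → 1 → 2.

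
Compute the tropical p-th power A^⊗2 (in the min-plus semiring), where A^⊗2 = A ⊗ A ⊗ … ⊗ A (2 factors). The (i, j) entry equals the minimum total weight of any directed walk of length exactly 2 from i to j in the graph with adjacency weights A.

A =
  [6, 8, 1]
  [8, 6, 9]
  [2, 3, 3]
A^⊗2 =
  [3, 4, 4]
  [11, 12, 9]
  [5, 6, 3]

Each entry (A^⊗2)_ij equals the minimum over all length-2 walks i = v_0 → v_1 → … → v_2 = j of Σ_t A[v_t][v_{t+1}]. For example, for (i, j) = (0, 2) we minimise over 3 possible intermediate vertex sequences; the minimum is 4, attained along the walk 0 → 2 → 2.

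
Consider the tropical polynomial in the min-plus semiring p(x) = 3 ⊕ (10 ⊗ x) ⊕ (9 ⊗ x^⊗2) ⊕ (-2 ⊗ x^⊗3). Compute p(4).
p(4) = 3

A tropical monomial a ⊗ x^⊗i evaluates to a + i · x. Evaluating each term at x = 4:
  Term 0 contributes 3 + 0 · 4 = 3
  Term 1 contributes 10 + 1 · 4 = 14
  Term 2 contributes 9 + 2 · 4 = 17
  Term 3 contributes -2 + 3 · 4 = 10
p(4) = ⊕ of these = min[3, 14, 17, 10] = 3.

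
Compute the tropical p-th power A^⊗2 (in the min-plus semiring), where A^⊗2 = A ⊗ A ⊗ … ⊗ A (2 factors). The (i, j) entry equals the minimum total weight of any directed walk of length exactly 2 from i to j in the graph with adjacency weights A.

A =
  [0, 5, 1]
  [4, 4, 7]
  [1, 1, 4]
A^⊗2 =
  [0, 2, 1]
  [4, 8, 5]
  [1, 5, 2]

Each entry (A^⊗2)_ij equals the minimum over all length-2 walks i = v_0 → v_1 → … → v_2 = j of Σ_t A[v_t][v_{t+1}]. For example, for (i, j) = (0, 2) we minimise over 3 possible intermediate vertex sequences; the minimum is 1, attained along the walk 0 → 0 → 2.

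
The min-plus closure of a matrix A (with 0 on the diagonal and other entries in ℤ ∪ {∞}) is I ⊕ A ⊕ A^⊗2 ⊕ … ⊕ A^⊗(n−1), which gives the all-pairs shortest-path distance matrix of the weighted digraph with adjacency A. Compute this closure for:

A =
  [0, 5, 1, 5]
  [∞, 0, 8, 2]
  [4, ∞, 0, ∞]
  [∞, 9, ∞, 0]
Closure =
  [0, 5, 1, 5]
  [12, 0, 8, 2]
  [4, 9, 0, 9]
  [21, 9, 17, 0]

This is the Floyd-Warshall all-pairs shortest-path computation. For each intermediate vertex k = 0, 1, …, 3, update dist[i][j] ← min(dist[i][j], dist[i][k] + dist[k][j]). The final matrix gives, for each (i, j), the minimum total weight of any directed path from i to j (possibly empty when i = j).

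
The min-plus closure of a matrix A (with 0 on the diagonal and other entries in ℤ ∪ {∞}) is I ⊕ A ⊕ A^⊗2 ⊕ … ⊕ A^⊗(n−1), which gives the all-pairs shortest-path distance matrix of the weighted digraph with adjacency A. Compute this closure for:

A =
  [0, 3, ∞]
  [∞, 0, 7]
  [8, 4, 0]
Closure =
  [0, 3, 10]
  [15, 0, 7]
  [8, 4, 0]

This is the Floyd-Warshall all-pairs shortest-path computation. For each intermediate vertex k = 0, 1, …, 2, update dist[i][j] ← min(dist[i][j], dist[i][k] + dist[k][j]). The final matrix gives, for each (i, j), the minimum total weight of any directed path from i to j (possibly empty when i = j).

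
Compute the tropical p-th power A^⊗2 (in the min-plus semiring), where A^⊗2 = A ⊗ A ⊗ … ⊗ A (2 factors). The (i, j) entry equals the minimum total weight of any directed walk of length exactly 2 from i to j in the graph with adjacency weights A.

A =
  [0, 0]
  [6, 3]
A^⊗2 =
  [0, 0]
  [6, 6]

Each entry (A^⊗2)_ij equals the minimum over all length-2 walks i = v_0 → v_1 → … → v_2 = j of Σ_t A[v_t][v_{t+1}]. For example, for (i, j) = (0, 1) we minimise over 2 possible intermediate vertex sequences; the minimum is 0, attained along the walk 0 → 0 → 1.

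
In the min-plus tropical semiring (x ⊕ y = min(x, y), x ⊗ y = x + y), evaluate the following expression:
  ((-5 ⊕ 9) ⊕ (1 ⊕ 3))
((-5 ⊕ 9) ⊕ (1 ⊕ 3)) = -5

Expand innermost to outermost. Recall ⊕ takes the minimum of its arguments and ⊗ takes their sum. Working out the expression ((-5 ⊕ 9) ⊕ (1 ⊕ 3)) gives -5.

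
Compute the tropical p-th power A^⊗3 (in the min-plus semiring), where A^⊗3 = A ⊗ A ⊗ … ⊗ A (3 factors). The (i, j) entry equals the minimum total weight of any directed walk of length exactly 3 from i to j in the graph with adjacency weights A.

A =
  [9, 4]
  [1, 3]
A^⊗3 =
  [8, 9]
  [6, 8]

Each entry (A^⊗3)_ij equals the minimum over all length-3 walks i = v_0 → v_1 → … → v_3 = j of Σ_t A[v_t][v_{t+1}]. For example, for (i, j) = (0, 1) we minimise over 4 possible intermediate vertex sequences; the minimum is 9, attained along the walk 0 → 1 → 0 → 1.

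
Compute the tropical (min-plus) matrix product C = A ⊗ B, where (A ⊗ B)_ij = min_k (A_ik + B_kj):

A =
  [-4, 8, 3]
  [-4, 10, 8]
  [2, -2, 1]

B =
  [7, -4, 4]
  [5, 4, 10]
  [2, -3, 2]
A ⊗ B =
  [3, -8, 0]
  [3, -8, 0]
  [3, -2, 3]

Apply the min-plus product entry-by-entry:
  C[0][0] = min over k of (A[0][0] + B[0][0] = -4 + 7 = 3, A[0][1] + B[1][0] = 8 + 5 = 13, A[0][2] + B[2][0] = 3 + 2 = 5) = 3 (attained at k = 0)
  C[0][1] = min over k of (A[0][0] + B[0][1] = -4 + -4 = -8, A[0][1] + B[1][1] = 8 + 4 = 12, A[0][2] + B[2][1] = 3 + -3 = 0) = -8 (attained at k = 0)
  C[0][2] = min over k of (A[0][0] + B[0][2] = -4 + 4 = 0, A[0][1] + B[1][2] = 8 + 10 = 18, A[0][2] + B[2][2] = 3 + 2 = 5) = 0 (attained at k = 0)
  C[1][0] = min over k of (A[1][0] + B[0][0] = -4 + 7 = 3, A[1][1] + B[1][0] = 10 + 5 = 15, A[1][2] + B[2][0] = 8 + 2 = 10) = 3 (attained at k = 0)
  C[1][1] = min over k of (A[1][0] + B[0][1] = -4 + -4 = -8, A[1][1] + B[1][1] = 10 + 4 = 14, A[1][2] + B[2][1] = 8 + -3 = 5) = -8 (attained at k = 0)
  C[1][2] = min over k of (A[1][0] + B[0][2] = -4 + 4 = 0, A[1][1] + B[1][2] = 10 + 10 = 20, A[1][2] + B[2][2] = 8 + 2 = 10) = 0 (attained at k = 0)
  C[2][0] = min over k of (A[2][0] + B[0][0] = 2 + 7 = 9, A[2][1] + B[1][0] = -2 + 5 = 3, A[2][2] + B[2][0] = 1 + 2 = 3) = 3 (attained at k = 1)
  C[2][1] = min over k of (A[2][0] + B[0][1] = 2 + -4 = -2, A[2][1] + B[1][1] = -2 + 4 = 2, A[2][2] + B[2][1] = 1 + -3 = -2) = -2 (attained at k = 0)
  C[2][2] = min over k of (A[2][0] + B[0][2] = 2 + 4 = 6, A[2][1] + B[1][2] = -2 + 10 = 8, A[2][2] + B[2][2] = 1 + 2 = 3) = 3 (attained at k = 2)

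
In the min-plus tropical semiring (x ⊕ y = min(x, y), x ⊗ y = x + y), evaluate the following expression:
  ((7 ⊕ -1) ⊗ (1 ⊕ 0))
((7 ⊕ -1) ⊗ (1 ⊕ 0)) = -1

Expand innermost to outermost. Recall ⊕ takes the minimum of its arguments and ⊗ takes their sum. Working out the expression ((7 ⊕ -1) ⊗ (1 ⊕ 0)) gives -1.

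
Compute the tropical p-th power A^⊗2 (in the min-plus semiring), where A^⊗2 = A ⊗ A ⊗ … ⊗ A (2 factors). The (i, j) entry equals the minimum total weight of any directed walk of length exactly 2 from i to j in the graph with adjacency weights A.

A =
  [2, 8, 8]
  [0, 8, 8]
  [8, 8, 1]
A^⊗2 =
  [4, 10, 9]
  [2, 8, 8]
  [8, 9, 2]

Each entry (A^⊗2)_ij equals the minimum over all length-2 walks i = v_0 → v_1 → … → v_2 = j of Σ_t A[v_t][v_{t+1}]. For example, for (i, j) = (0, 2) we minimise over 3 possible intermediate vertex sequences; the minimum is 9, attained along the walk 0 → 2 → 2.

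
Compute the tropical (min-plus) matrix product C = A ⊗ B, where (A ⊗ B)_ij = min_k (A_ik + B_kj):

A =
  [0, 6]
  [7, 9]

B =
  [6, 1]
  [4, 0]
A ⊗ B =
  [6, 1]
  [13, 8]

Apply the min-plus product entry-by-entry:
  C[0][0] = min over k of (A[0][0] + B[0][0] = 0 + 6 = 6, A[0][1] + B[1][0] = 6 + 4 = 10) = 6 (attained at k = 0)
  C[0][1] = min over k of (A[0][0] + B[0][1] = 0 + 1 = 1, A[0][1] + B[1][1] = 6 + 0 = 6) = 1 (attained at k = 0)
  C[1][0] = min over k of (A[1][0] + B[0][0] = 7 + 6 = 13, A[1][1] + B[1][0] = 9 + 4 = 13) = 13 (attained at k = 0)
  C[1][1] = min over k of (A[1][0] + B[0][1] = 7 + 1 = 8, A[1][1] + B[1][1] = 9 + 0 = 9) = 8 (attained at k = 0)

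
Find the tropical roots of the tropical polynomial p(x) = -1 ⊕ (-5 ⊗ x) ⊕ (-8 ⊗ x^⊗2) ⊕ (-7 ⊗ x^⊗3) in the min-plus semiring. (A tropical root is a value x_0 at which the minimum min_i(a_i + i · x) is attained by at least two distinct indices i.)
Roots: {-1, 3, 4}

Each tropical root is a break point of the lower envelope of the lines y = a_i + i · x (there are 4 lines, with slopes 0, 1, ..., 3). Only the lines that attain the minimum somewhere contribute to roots; other lines are dominated. Here the surviving (envelope) indices are i = 3, i = 2, i = 1, i = 0.
Intersections between consecutive envelope lines give the roots: for adjacent envelope indices i < j the intersection is x = (a_i − a_j) / (j − i). Reading off the sorted break points: {-1, 3, 4}.
Verification: at each break x_0, at least two indices attain the minimum of min_i(a_i + i · x_0).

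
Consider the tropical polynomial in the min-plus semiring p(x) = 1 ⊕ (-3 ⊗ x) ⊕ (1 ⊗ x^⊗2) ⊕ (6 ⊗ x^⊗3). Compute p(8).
p(8) = 1

A tropical monomial a ⊗ x^⊗i evaluates to a + i · x. Evaluating each term at x = 8:
  Term 0 contributes 1 + 0 · 8 = 1
  Term 1 contributes -3 + 1 · 8 = 5
  Term 2 contributes 1 + 2 · 8 = 17
  Term 3 contributes 6 + 3 · 8 = 30
p(8) = ⊕ of these = min[1, 5, 17, 30] = 1.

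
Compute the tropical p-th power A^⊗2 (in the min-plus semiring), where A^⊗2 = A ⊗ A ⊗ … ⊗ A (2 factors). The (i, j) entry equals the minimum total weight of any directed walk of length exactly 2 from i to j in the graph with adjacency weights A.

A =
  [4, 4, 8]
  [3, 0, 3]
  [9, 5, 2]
A^⊗2 =
  [7, 4, 7]
  [3, 0, 3]
  [8, 5, 4]

Each entry (A^⊗2)_ij equals the minimum over all length-2 walks i = v_0 → v_1 → … → v_2 = j of Σ_t A[v_t][v_{t+1}]. For example, for (i, j) = (0, 2) we minimise over 3 possible intermediate vertex sequences; the minimum is 7, attained along the walk 0 → 1 → 2.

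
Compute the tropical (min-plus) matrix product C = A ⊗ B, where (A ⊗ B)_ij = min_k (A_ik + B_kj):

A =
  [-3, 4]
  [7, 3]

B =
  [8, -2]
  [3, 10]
A ⊗ B =
  [5, -5]
  [6, 5]

Apply the min-plus product entry-by-entry:
  C[0][0] = min over k of (A[0][0] + B[0][0] = -3 + 8 = 5, A[0][1] + B[1][0] = 4 + 3 = 7) = 5 (attained at k = 0)
  C[0][1] = min over k of (A[0][0] + B[0][1] = -3 + -2 = -5, A[0][1] + B[1][1] = 4 + 10 = 14) = -5 (attained at k = 0)
  C[1][0] = min over k of (A[1][0] + B[0][0] = 7 + 8 = 15, A[1][1] + B[1][0] = 3 + 3 = 6) = 6 (attained at k = 1)
  C[1][1] = min over k of (A[1][0] + B[0][1] = 7 + -2 = 5, A[1][1] + B[1][1] = 3 + 10 = 13) = 5 (attained at k = 0)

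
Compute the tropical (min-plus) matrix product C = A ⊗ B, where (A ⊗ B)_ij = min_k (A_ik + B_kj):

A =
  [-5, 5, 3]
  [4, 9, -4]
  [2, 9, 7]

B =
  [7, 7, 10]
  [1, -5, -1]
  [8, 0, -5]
A ⊗ B =
  [2, 0, -2]
  [4, -4, -9]
  [9, 4, 2]

Apply the min-plus product entry-by-entry:
  C[0][0] = min over k of (A[0][0] + B[0][0] = -5 + 7 = 2, A[0][1] + B[1][0] = 5 + 1 = 6, A[0][2] + B[2][0] = 3 + 8 = 11) = 2 (attained at k = 0)
  C[0][1] = min over k of (A[0][0] + B[0][1] = -5 + 7 = 2, A[0][1] + B[1][1] = 5 + -5 = 0, A[0][2] + B[2][1] = 3 + 0 = 3) = 0 (attained at k = 1)
  C[0][2] = min over k of (A[0][0] + B[0][2] = -5 + 10 = 5, A[0][1] + B[1][2] = 5 + -1 = 4, A[0][2] + B[2][2] = 3 + -5 = -2) = -2 (attained at k = 2)
  C[1][0] = min over k of (A[1][0] + B[0][0] = 4 + 7 = 11, A[1][1] + B[1][0] = 9 + 1 = 10, A[1][2] + B[2][0] = -4 + 8 = 4) = 4 (attained at k = 2)
  C[1][1] = min over k of (A[1][0] + B[0][1] = 4 + 7 = 11, A[1][1] + B[1][1] = 9 + -5 = 4, A[1][2] + B[2][1] = -4 + 0 = -4) = -4 (attained at k = 2)
  C[1][2] = min over k of (A[1][0] + B[0][2] = 4 + 10 = 14, A[1][1] + B[1][2] = 9 + -1 = 8, A[1][2] + B[2][2] = -4 + -5 = -9) = -9 (attained at k = 2)
  C[2][0] = min over k of (A[2][0] + B[0][0] = 2 + 7 = 9, A[2][1] + B[1][0] = 9 + 1 = 10, A[2][2] + B[2][0] = 7 + 8 = 15) = 9 (attained at k = 0)
  C[2][1] = min over k of (A[2][0] + B[0][1] = 2 + 7 = 9, A[2][1] + B[1][1] = 9 + -5 = 4, A[2][2] + B[2][1] = 7 + 0 = 7) = 4 (attained at k = 1)
  C[2][2] = min over k of (A[2][0] + B[0][2] = 2 + 10 = 12, A[2][1] + B[1][2] = 9 + -1 = 8, A[2][2] + B[2][2] = 7 + -5 = 2) = 2 (attained at k = 2)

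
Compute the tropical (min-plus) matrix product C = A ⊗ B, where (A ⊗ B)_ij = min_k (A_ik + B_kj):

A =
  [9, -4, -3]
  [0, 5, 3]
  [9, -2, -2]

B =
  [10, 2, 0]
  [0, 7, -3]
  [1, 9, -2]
A ⊗ B =
  [-4, 3, -7]
  [4, 2, 0]
  [-2, 5, -5]

Apply the min-plus product entry-by-entry:
  C[0][0] = min over k of (A[0][0] + B[0][0] = 9 + 10 = 19, A[0][1] + B[1][0] = -4 + 0 = -4, A[0][2] + B[2][0] = -3 + 1 = -2) = -4 (attained at k = 1)
  C[0][1] = min over k of (A[0][0] + B[0][1] = 9 + 2 = 11, A[0][1] + B[1][1] = -4 + 7 = 3, A[0][2] + B[2][1] = -3 + 9 = 6) = 3 (attained at k = 1)
  C[0][2] = min over k of (A[0][0] + B[0][2] = 9 + 0 = 9, A[0][1] + B[1][2] = -4 + -3 = -7, A[0][2] + B[2][2] = -3 + -2 = -5) = -7 (attained at k = 1)
  C[1][0] = min over k of (A[1][0] + B[0][0] = 0 + 10 = 10, A[1][1] + B[1][0] = 5 + 0 = 5, A[1][2] + B[2][0] = 3 + 1 = 4) = 4 (attained at k = 2)
  C[1][1] = min over k of (A[1][0] + B[0][1] = 0 + 2 = 2, A[1][1] + B[1][1] = 5 + 7 = 12, A[1][2] + B[2][1] = 3 + 9 = 12) = 2 (attained at k = 0)
  C[1][2] = min over k of (A[1][0] + B[0][2] = 0 + 0 = 0, A[1][1] + B[1][2] = 5 + -3 = 2, A[1][2] + B[2][2] = 3 + -2 = 1) = 0 (attained at k = 0)
  C[2][0] = min over k of (A[2][0] + B[0][0] = 9 + 10 = 19, A[2][1] + B[1][0] = -2 + 0 = -2, A[2][2] + B[2][0] = -2 + 1 = -1) = -2 (attained at k = 1)
  C[2][1] = min over k of (A[2][0] + B[0][1] = 9 + 2 = 11, A[2][1] + B[1][1] = -2 + 7 = 5, A[2][2] + B[2][1] = -2 + 9 = 7) = 5 (attained at k = 1)
  C[2][2] = min over k of (A[2][0] + B[0][2] = 9 + 0 = 9, A[2][1] + B[1][2] = -2 + -3 = -5, A[2][2] + B[2][2] = -2 + -2 = -4) = -5 (attained at k = 1)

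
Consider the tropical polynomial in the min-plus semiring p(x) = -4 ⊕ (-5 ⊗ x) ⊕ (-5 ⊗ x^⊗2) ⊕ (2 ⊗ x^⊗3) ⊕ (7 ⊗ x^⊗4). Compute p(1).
p(1) = -4

A tropical monomial a ⊗ x^⊗i evaluates to a + i · x. Evaluating each term at x = 1:
  Term 0 contributes -4 + 0 · 1 = -4
  Term 1 contributes -5 + 1 · 1 = -4
  Term 2 contributes -5 + 2 · 1 = -3
  Term 3 contributes 2 + 3 · 1 = 5
  Term 4 contributes 7 + 4 · 1 = 11
p(1) = ⊕ of these = min[-4, -4, -3, 5, 11] = -4.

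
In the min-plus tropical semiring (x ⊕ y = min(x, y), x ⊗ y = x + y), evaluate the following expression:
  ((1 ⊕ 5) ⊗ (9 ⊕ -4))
((1 ⊕ 5) ⊗ (9 ⊕ -4)) = -3

Expand innermost to outermost. Recall ⊕ takes the minimum of its arguments and ⊗ takes their sum. Working out the expression ((1 ⊕ 5) ⊗ (9 ⊕ -4)) gives -3.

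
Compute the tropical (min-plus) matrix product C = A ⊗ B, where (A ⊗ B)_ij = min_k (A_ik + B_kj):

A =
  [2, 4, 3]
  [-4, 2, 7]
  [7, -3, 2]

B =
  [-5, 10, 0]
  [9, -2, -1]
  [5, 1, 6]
A ⊗ B =
  [-3, 2, 2]
  [-9, 0, -4]
  [2, -5, -4]

Apply the min-plus product entry-by-entry:
  C[0][0] = min over k of (A[0][0] + B[0][0] = 2 + -5 = -3, A[0][1] + B[1][0] = 4 + 9 = 13, A[0][2] + B[2][0] = 3 + 5 = 8) = -3 (attained at k = 0)
  C[0][1] = min over k of (A[0][0] + B[0][1] = 2 + 10 = 12, A[0][1] + B[1][1] = 4 + -2 = 2, A[0][2] + B[2][1] = 3 + 1 = 4) = 2 (attained at k = 1)
  C[0][2] = min over k of (A[0][0] + B[0][2] = 2 + 0 = 2, A[0][1] + B[1][2] = 4 + -1 = 3, A[0][2] + B[2][2] = 3 + 6 = 9) = 2 (attained at k = 0)
  C[1][0] = min over k of (A[1][0] + B[0][0] = -4 + -5 = -9, A[1][1] + B[1][0] = 2 + 9 = 11, A[1][2] + B[2][0] = 7 + 5 = 12) = -9 (attained at k = 0)
  C[1][1] = min over k of (A[1][0] + B[0][1] = -4 + 10 = 6, A[1][1] + B[1][1] = 2 + -2 = 0, A[1][2] + B[2][1] = 7 + 1 = 8) = 0 (attained at k = 1)
  C[1][2] = min over k of (A[1][0] + B[0][2] = -4 + 0 = -4, A[1][1] + B[1][2] = 2 + -1 = 1, A[1][2] + B[2][2] = 7 + 6 = 13) = -4 (attained at k = 0)
  C[2][0] = min over k of (A[2][0] + B[0][0] = 7 + -5 = 2, A[2][1] + B[1][0] = -3 + 9 = 6, A[2][2] + B[2][0] = 2 + 5 = 7) = 2 (attained at k = 0)
  C[2][1] = min over k of (A[2][0] + B[0][1] = 7 + 10 = 17, A[2][1] + B[1][1] = -3 + -2 = -5, A[2][2] + B[2][1] = 2 + 1 = 3) = -5 (attained at k = 1)
  C[2][2] = min over k of (A[2][0] + B[0][2] = 7 + 0 = 7, A[2][1] + B[1][2] = -3 + -1 = -4, A[2][2] + B[2][2] = 2 + 6 = 8) = -4 (attained at k = 1)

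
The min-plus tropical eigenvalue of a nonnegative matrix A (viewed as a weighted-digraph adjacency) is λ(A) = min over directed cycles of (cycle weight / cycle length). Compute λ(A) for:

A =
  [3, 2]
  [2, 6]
λ(A) = 2

Enumerate directed cycles and compute their means (weight / length). Sample:
  cycle 0 → 0: weight = 3, length = 1, mean = 3/1 ≈ 3.000
  cycle 1 → 1: weight = 6, length = 1, mean = 6/1 ≈ 6.000
  cycle 0 → 1 → 0: weight = 4, length = 2, mean = 4/2 ≈ 2.000
  cycle 1 → 0 → 1: weight = 4, length = 2, mean = 4/2 ≈ 2.000
Minimum mean = 2.000, attained e.g. along the cycle 0 → 1 → 0 with weight 4 and length 2. So λ(A) = 4/2 = 2.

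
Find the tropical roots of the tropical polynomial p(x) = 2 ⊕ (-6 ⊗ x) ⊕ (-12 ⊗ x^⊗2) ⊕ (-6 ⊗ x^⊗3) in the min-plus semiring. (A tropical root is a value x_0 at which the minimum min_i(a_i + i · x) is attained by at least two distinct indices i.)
Roots: {-6, 6, 8}

Each tropical root is a break point of the lower envelope of the lines y = a_i + i · x (there are 4 lines, with slopes 0, 1, ..., 3). Only the lines that attain the minimum somewhere contribute to roots; other lines are dominated. Here the surviving (envelope) indices are i = 3, i = 2, i = 1, i = 0.
Intersections between consecutive envelope lines give the roots: for adjacent envelope indices i < j the intersection is x = (a_i − a_j) / (j − i). Reading off the sorted break points: {-6, 6, 8}.
Verification: at each break x_0, at least two indices attain the minimum of min_i(a_i + i · x_0).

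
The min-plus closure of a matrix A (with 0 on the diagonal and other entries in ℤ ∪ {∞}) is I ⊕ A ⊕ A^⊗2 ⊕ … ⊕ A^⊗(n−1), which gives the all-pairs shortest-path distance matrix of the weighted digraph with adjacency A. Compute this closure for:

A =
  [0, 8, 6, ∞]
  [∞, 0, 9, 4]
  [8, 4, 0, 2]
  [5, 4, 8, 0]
Closure =
  [0, 8, 6, 8]
  [9, 0, 9, 4]
  [7, 4, 0, 2]
  [5, 4, 8, 0]

This is the Floyd-Warshall all-pairs shortest-path computation. For each intermediate vertex k = 0, 1, …, 3, update dist[i][j] ← min(dist[i][j], dist[i][k] + dist[k][j]). The final matrix gives, for each (i, j), the minimum total weight of any directed path from i to j (possibly empty when i = j).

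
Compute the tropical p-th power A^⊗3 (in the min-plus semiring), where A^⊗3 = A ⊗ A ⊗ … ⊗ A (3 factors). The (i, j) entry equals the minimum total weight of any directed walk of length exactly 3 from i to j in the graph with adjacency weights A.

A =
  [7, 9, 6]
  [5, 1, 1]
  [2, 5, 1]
A^⊗3 =
  [9, 11, 8]
  [4, 3, 3]
  [4, 7, 3]

Each entry (A^⊗3)_ij equals the minimum over all length-3 walks i = v_0 → v_1 → … → v_3 = j of Σ_t A[v_t][v_{t+1}]. For example, for (i, j) = (0, 2) we minimise over 9 possible intermediate vertex sequences; the minimum is 8, attained along the walk 0 → 2 → 2 → 2.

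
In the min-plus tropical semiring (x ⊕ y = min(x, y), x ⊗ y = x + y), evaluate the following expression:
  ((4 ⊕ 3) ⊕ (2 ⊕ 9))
((4 ⊕ 3) ⊕ (2 ⊕ 9)) = 2

Expand innermost to outermost. Recall ⊕ takes the minimum of its arguments and ⊗ takes their sum. Working out the expression ((4 ⊕ 3) ⊕ (2 ⊕ 9)) gives 2.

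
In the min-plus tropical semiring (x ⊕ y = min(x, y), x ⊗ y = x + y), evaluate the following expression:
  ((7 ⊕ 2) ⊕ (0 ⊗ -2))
((7 ⊕ 2) ⊕ (0 ⊗ -2)) = -2

Expand innermost to outermost. Recall ⊕ takes the minimum of its arguments and ⊗ takes their sum. Working out the expression ((7 ⊕ 2) ⊕ (0 ⊗ -2)) gives -2.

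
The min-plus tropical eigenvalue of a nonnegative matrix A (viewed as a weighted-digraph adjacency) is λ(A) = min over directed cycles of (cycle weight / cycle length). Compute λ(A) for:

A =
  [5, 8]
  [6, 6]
λ(A) = 5

Enumerate directed cycles and compute their means (weight / length). Sample:
  cycle 0 → 0: weight = 5, length = 1, mean = 5/1 ≈ 5.000
  cycle 1 → 1: weight = 6, length = 1, mean = 6/1 ≈ 6.000
  cycle 0 → 1 → 0: weight = 14, length = 2, mean = 14/2 ≈ 7.000
  cycle 1 → 0 → 1: weight = 14, length = 2, mean = 14/2 ≈ 7.000
Minimum mean = 5.000, attained e.g. along the cycle 0 → 0 with weight 5 and length 1. So λ(A) = 5/1 = 5.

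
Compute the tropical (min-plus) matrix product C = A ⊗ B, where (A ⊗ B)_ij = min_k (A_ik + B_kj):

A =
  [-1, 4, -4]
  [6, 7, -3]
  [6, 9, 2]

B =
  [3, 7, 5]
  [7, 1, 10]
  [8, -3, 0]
A ⊗ B =
  [2, -7, -4]
  [5, -6, -3]
  [9, -1, 2]

Apply the min-plus product entry-by-entry:
  C[0][0] = min over k of (A[0][0] + B[0][0] = -1 + 3 = 2, A[0][1] + B[1][0] = 4 + 7 = 11, A[0][2] + B[2][0] = -4 + 8 = 4) = 2 (attained at k = 0)
  C[0][1] = min over k of (A[0][0] + B[0][1] = -1 + 7 = 6, A[0][1] + B[1][1] = 4 + 1 = 5, A[0][2] + B[2][1] = -4 + -3 = -7) = -7 (attained at k = 2)
  C[0][2] = min over k of (A[0][0] + B[0][2] = -1 + 5 = 4, A[0][1] + B[1][2] = 4 + 10 = 14, A[0][2] + B[2][2] = -4 + 0 = -4) = -4 (attained at k = 2)
  C[1][0] = min over k of (A[1][0] + B[0][0] = 6 + 3 = 9, A[1][1] + B[1][0] = 7 + 7 = 14, A[1][2] + B[2][0] = -3 + 8 = 5) = 5 (attained at k = 2)
  C[1][1] = min over k of (A[1][0] + B[0][1] = 6 + 7 = 13, A[1][1] + B[1][1] = 7 + 1 = 8, A[1][2] + B[2][1] = -3 + -3 = -6) = -6 (attained at k = 2)
  C[1][2] = min over k of (A[1][0] + B[0][2] = 6 + 5 = 11, A[1][1] + B[1][2] = 7 + 10 = 17, A[1][2] + B[2][2] = -3 + 0 = -3) = -3 (attained at k = 2)
  C[2][0] = min over k of (A[2][0] + B[0][0] = 6 + 3 = 9, A[2][1] + B[1][0] = 9 + 7 = 16, A[2][2] + B[2][0] = 2 + 8 = 10) = 9 (attained at k = 0)
  C[2][1] = min over k of (A[2][0] + B[0][1] = 6 + 7 = 13, A[2][1] + B[1][1] = 9 + 1 = 10, A[2][2] + B[2][1] = 2 + -3 = -1) = -1 (attained at k = 2)
  C[2][2] = min over k of (A[2][0] + B[0][2] = 6 + 5 = 11, A[2][1] + B[1][2] = 9 + 10 = 19, A[2][2] + B[2][2] = 2 + 0 = 2) = 2 (attained at k = 2)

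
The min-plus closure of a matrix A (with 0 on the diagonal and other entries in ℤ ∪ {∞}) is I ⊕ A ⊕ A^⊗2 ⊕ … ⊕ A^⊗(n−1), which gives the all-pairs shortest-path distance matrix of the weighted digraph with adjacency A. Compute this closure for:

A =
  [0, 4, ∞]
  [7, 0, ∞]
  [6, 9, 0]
Closure =
  [0, 4, ∞]
  [7, 0, ∞]
  [6, 9, 0]

This is the Floyd-Warshall all-pairs shortest-path computation. For each intermediate vertex k = 0, 1, …, 2, update dist[i][j] ← min(dist[i][j], dist[i][k] + dist[k][j]). The final matrix gives, for each (i, j), the minimum total weight of any directed path from i to j (possibly empty when i = j).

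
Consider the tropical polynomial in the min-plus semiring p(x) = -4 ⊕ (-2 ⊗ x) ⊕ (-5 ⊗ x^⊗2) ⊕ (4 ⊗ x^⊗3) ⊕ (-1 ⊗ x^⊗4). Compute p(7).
p(7) = -4

A tropical monomial a ⊗ x^⊗i evaluates to a + i · x. Evaluating each term at x = 7:
  Term 0 contributes -4 + 0 · 7 = -4
  Term 1 contributes -2 + 1 · 7 = 5
  Term 2 contributes -5 + 2 · 7 = 9
  Term 3 contributes 4 + 3 · 7 = 25
  Term 4 contributes -1 + 4 · 7 = 27
p(7) = ⊕ of these = min[-4, 5, 9, 25, 27] = -4.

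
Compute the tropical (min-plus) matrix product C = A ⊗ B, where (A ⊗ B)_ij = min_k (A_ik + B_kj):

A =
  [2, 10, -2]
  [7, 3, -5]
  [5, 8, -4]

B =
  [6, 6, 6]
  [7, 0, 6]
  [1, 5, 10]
A ⊗ B =
  [-1, 3, 8]
  [-4, 0, 5]
  [-3, 1, 6]

Apply the min-plus product entry-by-entry:
  C[0][0] = min over k of (A[0][0] + B[0][0] = 2 + 6 = 8, A[0][1] + B[1][0] = 10 + 7 = 17, A[0][2] + B[2][0] = -2 + 1 = -1) = -1 (attained at k = 2)
  C[0][1] = min over k of (A[0][0] + B[0][1] = 2 + 6 = 8, A[0][1] + B[1][1] = 10 + 0 = 10, A[0][2] + B[2][1] = -2 + 5 = 3) = 3 (attained at k = 2)
  C[0][2] = min over k of (A[0][0] + B[0][2] = 2 + 6 = 8, A[0][1] + B[1][2] = 10 + 6 = 16, A[0][2] + B[2][2] = -2 + 10 = 8) = 8 (attained at k = 0)
  C[1][0] = min over k of (A[1][0] + B[0][0] = 7 + 6 = 13, A[1][1] + B[1][0] = 3 + 7 = 10, A[1][2] + B[2][0] = -5 + 1 = -4) = -4 (attained at k = 2)
  C[1][1] = min over k of (A[1][0] + B[0][1] = 7 + 6 = 13, A[1][1] + B[1][1] = 3 + 0 = 3, A[1][2] + B[2][1] = -5 + 5 = 0) = 0 (attained at k = 2)
  C[1][2] = min over k of (A[1][0] + B[0][2] = 7 + 6 = 13, A[1][1] + B[1][2] = 3 + 6 = 9, A[1][2] + B[2][2] = -5 + 10 = 5) = 5 (attained at k = 2)
  C[2][0] = min over k of (A[2][0] + B[0][0] = 5 + 6 = 11, A[2][1] + B[1][0] = 8 + 7 = 15, A[2][2] + B[2][0] = -4 + 1 = -3) = -3 (attained at k = 2)
  C[2][1] = min over k of (A[2][0] + B[0][1] = 5 + 6 = 11, A[2][1] + B[1][1] = 8 + 0 = 8, A[2][2] + B[2][1] = -4 + 5 = 1) = 1 (attained at k = 2)
  C[2][2] = min over k of (A[2][0] + B[0][2] = 5 + 6 = 11, A[2][1] + B[1][2] = 8 + 6 = 14, A[2][2] + B[2][2] = -4 + 10 = 6) = 6 (attained at k = 2)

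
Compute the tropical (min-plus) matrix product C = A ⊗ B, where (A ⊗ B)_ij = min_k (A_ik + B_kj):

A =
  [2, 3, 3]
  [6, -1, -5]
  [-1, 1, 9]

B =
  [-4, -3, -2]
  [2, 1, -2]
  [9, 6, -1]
A ⊗ B =
  [-2, -1, 0]
  [1, 0, -6]
  [-5, -4, -3]

Apply the min-plus product entry-by-entry:
  C[0][0] = min over k of (A[0][0] + B[0][0] = 2 + -4 = -2, A[0][1] + B[1][0] = 3 + 2 = 5, A[0][2] + B[2][0] = 3 + 9 = 12) = -2 (attained at k = 0)
  C[0][1] = min over k of (A[0][0] + B[0][1] = 2 + -3 = -1, A[0][1] + B[1][1] = 3 + 1 = 4, A[0][2] + B[2][1] = 3 + 6 = 9) = -1 (attained at k = 0)
  C[0][2] = min over k of (A[0][0] + B[0][2] = 2 + -2 = 0, A[0][1] + B[1][2] = 3 + -2 = 1, A[0][2] + B[2][2] = 3 + -1 = 2) = 0 (attained at k = 0)
  C[1][0] = min over k of (A[1][0] + B[0][0] = 6 + -4 = 2, A[1][1] + B[1][0] = -1 + 2 = 1, A[1][2] + B[2][0] = -5 + 9 = 4) = 1 (attained at k = 1)
  C[1][1] = min over k of (A[1][0] + B[0][1] = 6 + -3 = 3, A[1][1] + B[1][1] = -1 + 1 = 0, A[1][2] + B[2][1] = -5 + 6 = 1) = 0 (attained at k = 1)
  C[1][2] = min over k of (A[1][0] + B[0][2] = 6 + -2 = 4, A[1][1] + B[1][2] = -1 + -2 = -3, A[1][2] + B[2][2] = -5 + -1 = -6) = -6 (attained at k = 2)
  C[2][0] = min over k of (A[2][0] + B[0][0] = -1 + -4 = -5, A[2][1] + B[1][0] = 1 + 2 = 3, A[2][2] + B[2][0] = 9 + 9 = 18) = -5 (attained at k = 0)
  C[2][1] = min over k of (A[2][0] + B[0][1] = -1 + -3 = -4, A[2][1] + B[1][1] = 1 + 1 = 2, A[2][2] + B[2][1] = 9 + 6 = 15) = -4 (attained at k = 0)
  C[2][2] = min over k of (A[2][0] + B[0][2] = -1 + -2 = -3, A[2][1] + B[1][2] = 1 + -2 = -1, A[2][2] + B[2][2] = 9 + -1 = 8) = -3 (attained at k = 0)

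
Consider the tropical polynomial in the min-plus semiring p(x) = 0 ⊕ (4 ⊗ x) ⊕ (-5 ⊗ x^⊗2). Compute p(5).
p(5) = 0

A tropical monomial a ⊗ x^⊗i evaluates to a + i · x. Evaluating each term at x = 5:
  Term 0 contributes 0 + 0 · 5 = 0
  Term 1 contributes 4 + 1 · 5 = 9
  Term 2 contributes -5 + 2 · 5 = 5
p(5) = ⊕ of these = min[0, 9, 5] = 0.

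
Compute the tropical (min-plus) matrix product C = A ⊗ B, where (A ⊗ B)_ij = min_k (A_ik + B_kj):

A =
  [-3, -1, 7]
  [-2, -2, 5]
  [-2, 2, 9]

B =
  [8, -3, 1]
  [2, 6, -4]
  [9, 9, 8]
A ⊗ B =
  [1, -6, -5]
  [0, -5, -6]
  [4, -5, -2]

Apply the min-plus product entry-by-entry:
  C[0][0] = min over k of (A[0][0] + B[0][0] = -3 + 8 = 5, A[0][1] + B[1][0] = -1 + 2 = 1, A[0][2] + B[2][0] = 7 + 9 = 16) = 1 (attained at k = 1)
  C[0][1] = min over k of (A[0][0] + B[0][1] = -3 + -3 = -6, A[0][1] + B[1][1] = -1 + 6 = 5, A[0][2] + B[2][1] = 7 + 9 = 16) = -6 (attained at k = 0)
  C[0][2] = min over k of (A[0][0] + B[0][2] = -3 + 1 = -2, A[0][1] + B[1][2] = -1 + -4 = -5, A[0][2] + B[2][2] = 7 + 8 = 15) = -5 (attained at k = 1)
  C[1][0] = min over k of (A[1][0] + B[0][0] = -2 + 8 = 6, A[1][1] + B[1][0] = -2 + 2 = 0, A[1][2] + B[2][0] = 5 + 9 = 14) = 0 (attained at k = 1)
  C[1][1] = min over k of (A[1][0] + B[0][1] = -2 + -3 = -5, A[1][1] + B[1][1] = -2 + 6 = 4, A[1][2] + B[2][1] = 5 + 9 = 14) = -5 (attained at k = 0)
  C[1][2] = min over k of (A[1][0] + B[0][2] = -2 + 1 = -1, A[1][1] + B[1][2] = -2 + -4 = -6, A[1][2] + B[2][2] = 5 + 8 = 13) = -6 (attained at k = 1)
  C[2][0] = min over k of (A[2][0] + B[0][0] = -2 + 8 = 6, A[2][1] + B[1][0] = 2 + 2 = 4, A[2][2] + B[2][0] = 9 + 9 = 18) = 4 (attained at k = 1)
  C[2][1] = min over k of (A[2][0] + B[0][1] = -2 + -3 = -5, A[2][1] + B[1][1] = 2 + 6 = 8, A[2][2] + B[2][1] = 9 + 9 = 18) = -5 (attained at k = 0)
  C[2][2] = min over k of (A[2][0] + B[0][2] = -2 + 1 = -1, A[2][1] + B[1][2] = 2 + -4 = -2, A[2][2] + B[2][2] = 9 + 8 = 17) = -2 (attained at k = 1)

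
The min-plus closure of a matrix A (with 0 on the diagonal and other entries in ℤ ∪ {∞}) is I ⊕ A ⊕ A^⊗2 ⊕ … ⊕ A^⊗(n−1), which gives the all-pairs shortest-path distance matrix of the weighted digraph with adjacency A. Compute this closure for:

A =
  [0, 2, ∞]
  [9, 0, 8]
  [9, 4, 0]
Closure =
  [0, 2, 10]
  [9, 0, 8]
  [9, 4, 0]

This is the Floyd-Warshall all-pairs shortest-path computation. For each intermediate vertex k = 0, 1, …, 2, update dist[i][j] ← min(dist[i][j], dist[i][k] + dist[k][j]). The final matrix gives, for each (i, j), the minimum total weight of any directed path from i to j (possibly empty when i = j).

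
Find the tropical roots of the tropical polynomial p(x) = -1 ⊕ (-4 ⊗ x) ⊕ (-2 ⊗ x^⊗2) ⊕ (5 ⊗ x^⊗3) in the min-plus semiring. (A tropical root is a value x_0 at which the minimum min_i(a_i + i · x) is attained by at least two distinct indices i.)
Roots: {-7, -2, 3}

Each tropical root is a break point of the lower envelope of the lines y = a_i + i · x (there are 4 lines, with slopes 0, 1, ..., 3). Only the lines that attain the minimum somewhere contribute to roots; other lines are dominated. Here the surviving (envelope) indices are i = 3, i = 2, i = 1, i = 0.
Intersections between consecutive envelope lines give the roots: for adjacent envelope indices i < j the intersection is x = (a_i − a_j) / (j − i). Reading off the sorted break points: {-7, -2, 3}.
Verification: at each break x_0, at least two indices attain the minimum of min_i(a_i + i · x_0).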